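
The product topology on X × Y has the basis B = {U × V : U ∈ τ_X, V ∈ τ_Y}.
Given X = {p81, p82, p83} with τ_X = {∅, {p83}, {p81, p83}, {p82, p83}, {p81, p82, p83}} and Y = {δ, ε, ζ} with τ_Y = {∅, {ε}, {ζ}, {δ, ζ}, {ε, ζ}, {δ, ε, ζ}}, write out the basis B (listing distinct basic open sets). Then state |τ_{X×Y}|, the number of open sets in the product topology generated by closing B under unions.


Basis B = {∅ × ∅, {p83} × {ε}, {p83} × {ζ}, {p81, p83} × {ε}, {p81, p83} × {ζ}, {p82, p83} × {ε}, {p82, p83} × {ζ}, {p83} × {δ, ζ}, {p83} × {ε, ζ}, {p81, p82, p83} × {ε}, {p81, p82, p83} × {ζ}, {p83} × {δ, ε, ζ}, {p81, p83} × {δ, ζ}, {p81, p83} × {ε, ζ}, {p82, p83} × {δ, ζ}, {p82, p83} × {ε, ζ}, {p81, p83} × {δ, ε, ζ}, {p81, p82, p83} × {δ, ζ}, {p81, p82, p83} × {ε, ζ}, {p82, p83} × {δ, ε, ζ}, {p81, p82, p83} × {δ, ε, ζ}}; |τ_{X×Y}| = 70.

Enumerate products U × V with U ∈ τ_X, V ∈ τ_Y (deduplicated):
  ∅ × ∅ = {} (∅)
  {p83} × {ε} = {(p83,ε)}
  {p83} × {ζ} = {(p83,ζ)}
  {p81, p83} × {ε} = {(p81,ε), (p83,ε)}
  {p81, p83} × {ζ} = {(p81,ζ), (p83,ζ)}
  {p82, p83} × {ε} = {(p82,ε), (p83,ε)}
  {p82, p83} × {ζ} = {(p82,ζ), (p83,ζ)}
  {p83} × {δ, ζ} = {(p83,δ), (p83,ζ)}
  {p83} × {ε, ζ} = {(p83,ε), (p83,ζ)}
  {p81, p82, p83} × {ε} = {(p81,ε), (p82,ε), (p83,ε)}
  {p81, p82, p83} × {ζ} = {(p81,ζ), (p82,ζ), (p83,ζ)}
  {p83} × {δ, ε, ζ} = {(p83,δ), (p83,ε), (p83,ζ)}
  {p81, p83} × {δ, ζ} = {(p81,δ), (p81,ζ), (p83,δ), (p83,ζ)}
  {p81, p83} × {ε, ζ} = {(p81,ε), (p81,ζ), (p83,ε), (p83,ζ)}
  {p82, p83} × {δ, ζ} = {(p82,δ), (p82,ζ), (p83,δ), (p83,ζ)}
  {p82, p83} × {ε, ζ} = {(p82,ε), (p82,ζ), (p83,ε), (p83,ζ)}
  {p81, p83} × {δ, ε, ζ} = {(p81,δ), (p81,ε), (p81,ζ), (p83,δ), (p83,ε), (p83,ζ)}
  {p81, p82, p83} × {δ, ζ} = {(p81,δ), (p81,ζ), (p82,δ), (p82,ζ), (p83,δ), (p83,ζ)}
  {p81, p82, p83} × {ε, ζ} = {(p81,ε), (p81,ζ), (p82,ε), (p82,ζ), (p83,ε), (p83,ζ)}
  {p82, p83} × {δ, ε, ζ} = {(p82,δ), (p82,ε), (p82,ζ), (p83,δ), (p83,ε), (p83,ζ)}
  {p81, p82, p83} × {δ, ε, ζ} = {(p81,δ), (p81,ε), (p81,ζ), (p82,δ), (p82,ε), (p82,ζ), (p83,δ), (p83,ε), (p83,ζ)}
These 21 distinct sets form the basis B.
Close under arbitrary unions to get τ_{X×Y}; counting gives |τ_{X×Y}| = 70.


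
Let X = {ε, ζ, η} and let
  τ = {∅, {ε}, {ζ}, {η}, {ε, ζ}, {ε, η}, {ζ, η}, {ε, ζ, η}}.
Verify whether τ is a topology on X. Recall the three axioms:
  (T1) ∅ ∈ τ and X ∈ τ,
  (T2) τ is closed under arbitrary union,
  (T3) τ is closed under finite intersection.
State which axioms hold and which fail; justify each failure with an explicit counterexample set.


τ IS a topology on X.

Axiom (T1): ∅ ∈ τ? Yes; X ∈ τ? Yes.
Axiom (T2/T3): check pairwise unions and intersections of members of τ.
All pairwise intersections and unions checked — each lies in τ. Therefore τ satisfies (T1), (T2), (T3): it IS a topology on X.


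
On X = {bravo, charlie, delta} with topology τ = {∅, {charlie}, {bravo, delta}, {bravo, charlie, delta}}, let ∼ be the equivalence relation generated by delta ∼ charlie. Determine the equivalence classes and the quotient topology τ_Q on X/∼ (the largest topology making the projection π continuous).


X/∼ = {[bravo], [charlie=delta]}; |τ_Q| = 2.

Equivalence classes: [bravo], [charlie=delta].
Quotient map π: X → X/∼ sends bravo ↦ [bravo], charlie ↦ [charlie=delta], delta ↦ [charlie=delta].
For each subset V ⊆ X/∼, compute π^{-1}(V) ⊆ X and check whether π^{-1}(V) ∈ τ. V is open in τ_Q iff π^{-1}(V) ∈ τ.
  V = {}: π^{-1}(V) = ∅ ∈ τ ✓.
  V = {[bravo]}: π^{-1}(V) = {bravo} ∉ τ ✗.
  V = {[charlie=delta]}: π^{-1}(V) = {charlie, delta} ∉ τ ✗.
  V = {[bravo], [charlie=delta]}: π^{-1}(V) = {bravo, charlie, delta} ∈ τ ✓.
Open sets in the quotient: τ_Q = {{}, {[bravo], [charlie=delta]}} (2 elements).


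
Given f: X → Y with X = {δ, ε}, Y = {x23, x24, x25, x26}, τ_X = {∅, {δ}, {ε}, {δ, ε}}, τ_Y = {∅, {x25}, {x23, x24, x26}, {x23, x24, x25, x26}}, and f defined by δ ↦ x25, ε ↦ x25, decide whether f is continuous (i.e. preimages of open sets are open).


f IS continuous.

Compute f^{-1}(U) for each U ∈ τ_Y:
  U = ∅: f^{-1}(U) = ∅ ∈ τ_X ✓.
  U = {x25}: f^{-1}(U) = {δ, ε} ∈ τ_X ✓.
  U = {x23, x24, x26}: f^{-1}(U) = ∅ ∈ τ_X ✓.
  U = {x23, x24, x25, x26}: f^{-1}(U) = {δ, ε} ∈ τ_X ✓.
Every preimage lies in τ_X, so f IS continuous.


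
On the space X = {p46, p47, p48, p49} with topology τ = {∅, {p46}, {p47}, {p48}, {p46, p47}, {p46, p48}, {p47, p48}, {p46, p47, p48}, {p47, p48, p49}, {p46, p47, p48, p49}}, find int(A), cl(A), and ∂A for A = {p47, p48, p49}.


int(A) = {p47, p48, p49}, cl(A) = {p47, p48, p49}, ∂A = ∅.

Closed sets in (X, τ) are complements of opens:
  closed(X, τ) = {∅, {p46}, {p49}, {p46, p49}, {p47, p49}, {p48, p49}, {p46, p47, p49}, {p46, p48, p49}, {p47, p48, p49}, {p46, p47, p48, p49}}.
int(A) = ⋃ {U ∈ τ : U ⊆ A}. Opens contained in A: ∅, {p47}, {p48}, {p47, p48}, {p47, p48, p49}.
Taking the union of these: int(A) = {p47, p48, p49}.
cl(A) = ⋂ {C closed : A ⊆ C}. Closed sets containing A: {p47, p48, p49}, {p46, p47, p48, p49}.
Intersecting these: cl(A) = {p47, p48, p49}.
∂A = cl(A) ∖ int(A) = {p47, p48, p49} ∖ {p47, p48, p49} = ∅.


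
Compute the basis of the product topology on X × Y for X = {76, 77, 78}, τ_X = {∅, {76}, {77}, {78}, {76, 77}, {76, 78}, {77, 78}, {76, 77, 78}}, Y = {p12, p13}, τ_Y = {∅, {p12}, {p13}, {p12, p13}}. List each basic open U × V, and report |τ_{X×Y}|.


Basis B = {∅ × ∅, {76} × {p12}, {76} × {p13}, {77} × {p12}, {77} × {p13}, {78} × {p12}, {78} × {p13}, {76} × {p12, p13}, {76, 77} × {p12}, {76, 78} × {p12}, {76, 77} × {p13}, {76, 78} × {p13}, {77} × {p12, p13}, {77, 78} × {p12}, {77, 78} × {p13}, {78} × {p12, p13}, {76, 77, 78} × {p12}, {76, 77, 78} × {p13}, {76, 77} × {p12, p13}, {76, 78} × {p12, p13}, {77, 78} × {p12, p13}, {76, 77, 78} × {p12, p13}}; |τ_{X×Y}| = 64.

Enumerate products U × V with U ∈ τ_X, V ∈ τ_Y (deduplicated):
  ∅ × ∅ = {} (∅)
  {76} × {p12} = {(76,p12)}
  {76} × {p13} = {(76,p13)}
  {77} × {p12} = {(77,p12)}
  {77} × {p13} = {(77,p13)}
  {78} × {p12} = {(78,p12)}
  {78} × {p13} = {(78,p13)}
  {76} × {p12, p13} = {(76,p12), (76,p13)}
  {76, 77} × {p12} = {(76,p12), (77,p12)}
  {76, 78} × {p12} = {(76,p12), (78,p12)}
  {76, 77} × {p13} = {(76,p13), (77,p13)}
  {76, 78} × {p13} = {(76,p13), (78,p13)}
  {77} × {p12, p13} = {(77,p12), (77,p13)}
  {77, 78} × {p12} = {(77,p12), (78,p12)}
  {77, 78} × {p13} = {(77,p13), (78,p13)}
  {78} × {p12, p13} = {(78,p12), (78,p13)}
  {76, 77, 78} × {p12} = {(76,p12), (77,p12), (78,p12)}
  {76, 77, 78} × {p13} = {(76,p13), (77,p13), (78,p13)}
  {76, 77} × {p12, p13} = {(76,p12), (76,p13), (77,p12), (77,p13)}
  {76, 78} × {p12, p13} = {(76,p12), (76,p13), (78,p12), (78,p13)}
  {77, 78} × {p12, p13} = {(77,p12), (77,p13), (78,p12), (78,p13)}
  {76, 77, 78} × {p12, p13} = {(76,p12), (76,p13), (77,p12), (77,p13), (78,p12), (78,p13)}
These 22 distinct sets form the basis B.
Close under arbitrary unions to get τ_{X×Y}; counting gives |τ_{X×Y}| = 64.


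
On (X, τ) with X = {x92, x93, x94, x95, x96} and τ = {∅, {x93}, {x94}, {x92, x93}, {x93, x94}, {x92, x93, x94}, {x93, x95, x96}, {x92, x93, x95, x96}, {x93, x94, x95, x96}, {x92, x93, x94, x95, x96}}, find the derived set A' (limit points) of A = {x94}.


A' = ∅

For each x ∈ X, list the open sets U ∈ τ with x ∈ U, then check whether U ∩ (A ∖ {x}) ≠ ∅ for every such U.
  x = x92: open {x92, x93} ∋ x has {x92, x93} ∩ (A ∖ {x92}) = ∅, so x is NOT a limit point.
  x = x93: open {x93} ∋ x has {x93} ∩ (A ∖ {x93}) = ∅, so x is NOT a limit point.
  x = x94: open {x94} ∋ x has {x94} ∩ (A ∖ {x94}) = ∅, so x is NOT a limit point.
  x = x95: open {x93, x95, x96} ∋ x has {x93, x95, x96} ∩ (A ∖ {x95}) = ∅, so x is NOT a limit point.
  x = x96: open {x93, x95, x96} ∋ x has {x93, x95, x96} ∩ (A ∖ {x96}) = ∅, so x is NOT a limit point.
Collecting: A' = ∅.


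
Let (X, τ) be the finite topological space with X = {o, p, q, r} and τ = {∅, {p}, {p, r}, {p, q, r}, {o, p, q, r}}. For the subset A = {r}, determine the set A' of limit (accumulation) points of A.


A' = {o, q}

For each x ∈ X, list the open sets U ∈ τ with x ∈ U, then check whether U ∩ (A ∖ {x}) ≠ ∅ for every such U.
  x = o: opens ∋ x are {o, p, q, r}; each meets A ∖ {o}, so x IS a limit point.
  x = p: open {p} ∋ x has {p} ∩ (A ∖ {p}) = ∅, so x is NOT a limit point.
  x = q: opens ∋ x are {p, q, r}, {o, p, q, r}; each meets A ∖ {q}, so x IS a limit point.
  x = r: open {p, r} ∋ x has {p, r} ∩ (A ∖ {r}) = ∅, so x is NOT a limit point.
Collecting: A' = {o, q}.


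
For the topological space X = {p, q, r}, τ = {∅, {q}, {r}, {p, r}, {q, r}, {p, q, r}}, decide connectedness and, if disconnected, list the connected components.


(X, τ) is disconnected; components = [{q}, {p, r}].

Find clopen sets (U ∈ τ with X ∖ U ∈ τ):
  U = ∅, X ∖ U = {p, q, r} — both open, so U is clopen.
  U = {q}, X ∖ U = {p, r} — both open, so U is clopen.
  U = {p, r}, X ∖ U = {q} — both open, so U is clopen.
  U = {p, q, r}, X ∖ U = ∅ — both open, so U is clopen.
Nontrivial clopen(s) exist: e.g. {q}. So (X, τ) is disconnected.
Compute connected components by grouping points that agree on all clopens:
  component: {q}
  component: {p, r}


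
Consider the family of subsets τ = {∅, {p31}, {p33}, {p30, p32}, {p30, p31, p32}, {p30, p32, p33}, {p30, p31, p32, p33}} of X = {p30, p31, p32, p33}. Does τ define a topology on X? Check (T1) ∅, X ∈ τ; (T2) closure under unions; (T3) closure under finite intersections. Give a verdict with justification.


τ is NOT a topology on X.

Axiom (T1): ∅ ∈ τ? Yes; X ∈ τ? Yes.
Axiom (T2/T3): check pairwise unions and intersections of members of τ.
Counterexample for (T2): {p31} ∪ {p33} = {p31, p33} ∉ τ. Therefore τ is NOT a topology.


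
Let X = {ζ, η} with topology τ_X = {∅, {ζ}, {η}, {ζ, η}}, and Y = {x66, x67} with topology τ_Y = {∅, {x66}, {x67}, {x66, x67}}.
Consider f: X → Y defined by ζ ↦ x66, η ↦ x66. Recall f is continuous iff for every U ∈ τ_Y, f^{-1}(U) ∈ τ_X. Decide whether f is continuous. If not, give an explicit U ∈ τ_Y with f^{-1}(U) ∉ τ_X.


f IS continuous.

Compute f^{-1}(U) for each U ∈ τ_Y:
  U = ∅: f^{-1}(U) = ∅ ∈ τ_X ✓.
  U = {x66}: f^{-1}(U) = {ζ, η} ∈ τ_X ✓.
  U = {x67}: f^{-1}(U) = ∅ ∈ τ_X ✓.
  U = {x66, x67}: f^{-1}(U) = {ζ, η} ∈ τ_X ✓.
Every preimage lies in τ_X, so f IS continuous.


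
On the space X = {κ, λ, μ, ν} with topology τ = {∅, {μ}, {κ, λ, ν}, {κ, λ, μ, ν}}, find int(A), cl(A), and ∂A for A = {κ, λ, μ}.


int(A) = {μ}, cl(A) = {κ, λ, μ, ν}, ∂A = {κ, λ, ν}.

Closed sets in (X, τ) are complements of opens:
  closed(X, τ) = {∅, {μ}, {κ, λ, ν}, {κ, λ, μ, ν}}.
int(A) = ⋃ {U ∈ τ : U ⊆ A}. Opens contained in A: ∅, {μ}.
Taking the union of these: int(A) = {μ}.
cl(A) = ⋂ {C closed : A ⊆ C}. Closed sets containing A: {κ, λ, μ, ν}.
Intersecting these: cl(A) = {κ, λ, μ, ν}.
∂A = cl(A) ∖ int(A) = {κ, λ, μ, ν} ∖ {μ} = {κ, λ, ν}.


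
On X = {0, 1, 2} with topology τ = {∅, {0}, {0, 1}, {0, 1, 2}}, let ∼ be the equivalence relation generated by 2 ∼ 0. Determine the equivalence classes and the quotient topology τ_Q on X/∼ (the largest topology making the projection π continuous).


X/∼ = {[0=2], [1]}; |τ_Q| = 2.

Equivalence classes: [0=2], [1].
Quotient map π: X → X/∼ sends 0 ↦ [0=2], 1 ↦ [1], 2 ↦ [0=2].
For each subset V ⊆ X/∼, compute π^{-1}(V) ⊆ X and check whether π^{-1}(V) ∈ τ. V is open in τ_Q iff π^{-1}(V) ∈ τ.
  V = {}: π^{-1}(V) = ∅ ∈ τ ✓.
  V = {[0=2]}: π^{-1}(V) = {0, 2} ∉ τ ✗.
  V = {[1]}: π^{-1}(V) = {1} ∉ τ ✗.
  V = {[0=2], [1]}: π^{-1}(V) = {0, 1, 2} ∈ τ ✓.
Open sets in the quotient: τ_Q = {{}, {[0=2], [1]}} (2 elements).


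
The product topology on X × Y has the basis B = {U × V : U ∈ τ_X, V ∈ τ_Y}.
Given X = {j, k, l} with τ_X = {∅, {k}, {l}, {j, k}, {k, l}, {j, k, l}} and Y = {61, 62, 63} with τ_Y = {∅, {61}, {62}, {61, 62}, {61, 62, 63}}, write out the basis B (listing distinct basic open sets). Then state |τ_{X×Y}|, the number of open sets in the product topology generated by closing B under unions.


Basis B = {∅ × ∅, {k} × {61}, {k} × {62}, {l} × {61}, {l} × {62}, {j, k} × {61}, {j, k} × {62}, {k} × {61, 62}, {k, l} × {61}, {k, l} × {62}, {l} × {61, 62}, {j, k, l} × {61}, {j, k, l} × {62}, {k} × {61, 62, 63}, {l} × {61, 62, 63}, {j, k} × {61, 62}, {k, l} × {61, 62}, {j, k} × {61, 62, 63}, {j, k, l} × {61, 62}, {k, l} × {61, 62, 63}, {j, k, l} × {61, 62, 63}}; |τ_{X×Y}| = 70.

Enumerate products U × V with U ∈ τ_X, V ∈ τ_Y (deduplicated):
  ∅ × ∅ = {} (∅)
  {k} × {61} = {(k,61)}
  {k} × {62} = {(k,62)}
  {l} × {61} = {(l,61)}
  {l} × {62} = {(l,62)}
  {j, k} × {61} = {(j,61), (k,61)}
  {j, k} × {62} = {(j,62), (k,62)}
  {k} × {61, 62} = {(k,61), (k,62)}
  {k, l} × {61} = {(k,61), (l,61)}
  {k, l} × {62} = {(k,62), (l,62)}
  {l} × {61, 62} = {(l,61), (l,62)}
  {j, k, l} × {61} = {(j,61), (k,61), (l,61)}
  {j, k, l} × {62} = {(j,62), (k,62), (l,62)}
  {k} × {61, 62, 63} = {(k,61), (k,62), (k,63)}
  {l} × {61, 62, 63} = {(l,61), (l,62), (l,63)}
  {j, k} × {61, 62} = {(j,61), (j,62), (k,61), (k,62)}
  {k, l} × {61, 62} = {(k,61), (k,62), (l,61), (l,62)}
  {j, k} × {61, 62, 63} = {(j,61), (j,62), (j,63), (k,61), (k,62), (k,63)}
  {j, k, l} × {61, 62} = {(j,61), (j,62), (k,61), (k,62), (l,61), (l,62)}
  {k, l} × {61, 62, 63} = {(k,61), (k,62), (k,63), (l,61), (l,62), (l,63)}
  {j, k, l} × {61, 62, 63} = {(j,61), (j,62), (j,63), (k,61), (k,62), (k,63), (l,61), (l,62), (l,63)}
These 21 distinct sets form the basis B.
Close under arbitrary unions to get τ_{X×Y}; counting gives |τ_{X×Y}| = 70.


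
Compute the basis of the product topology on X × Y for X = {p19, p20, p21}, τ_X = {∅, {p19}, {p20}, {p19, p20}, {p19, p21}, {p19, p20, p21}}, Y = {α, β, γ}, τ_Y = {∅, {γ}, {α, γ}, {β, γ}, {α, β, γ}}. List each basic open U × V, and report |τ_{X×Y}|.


Basis B = {∅ × ∅, {p19} × {γ}, {p20} × {γ}, {p19} × {α, γ}, {p19} × {β, γ}, {p19, p20} × {γ}, {p19, p21} × {γ}, {p20} × {α, γ}, {p20} × {β, γ}, {p19} × {α, β, γ}, {p19, p20, p21} × {γ}, {p20} × {α, β, γ}, {p19, p20} × {α, γ}, {p19, p21} × {α, γ}, {p19, p20} × {β, γ}, {p19, p21} × {β, γ}, {p19, p20} × {α, β, γ}, {p19, p21} × {α, β, γ}, {p19, p20, p21} × {α, γ}, {p19, p20, p21} × {β, γ}, {p19, p20, p21} × {α, β, γ}}; |τ_{X×Y}| = 70.

Enumerate products U × V with U ∈ τ_X, V ∈ τ_Y (deduplicated):
  ∅ × ∅ = {} (∅)
  {p19} × {γ} = {(p19,γ)}
  {p20} × {γ} = {(p20,γ)}
  {p19} × {α, γ} = {(p19,α), (p19,γ)}
  {p19} × {β, γ} = {(p19,β), (p19,γ)}
  {p19, p20} × {γ} = {(p19,γ), (p20,γ)}
  {p19, p21} × {γ} = {(p19,γ), (p21,γ)}
  {p20} × {α, γ} = {(p20,α), (p20,γ)}
  {p20} × {β, γ} = {(p20,β), (p20,γ)}
  {p19} × {α, β, γ} = {(p19,α), (p19,β), (p19,γ)}
  {p19, p20, p21} × {γ} = {(p19,γ), (p20,γ), (p21,γ)}
  {p20} × {α, β, γ} = {(p20,α), (p20,β), (p20,γ)}
  {p19, p20} × {α, γ} = {(p19,α), (p19,γ), (p20,α), (p20,γ)}
  {p19, p21} × {α, γ} = {(p19,α), (p19,γ), (p21,α), (p21,γ)}
  {p19, p20} × {β, γ} = {(p19,β), (p19,γ), (p20,β), (p20,γ)}
  {p19, p21} × {β, γ} = {(p19,β), (p19,γ), (p21,β), (p21,γ)}
  {p19, p20} × {α, β, γ} = {(p19,α), (p19,β), (p19,γ), (p20,α), (p20,β), (p20,γ)}
  {p19, p21} × {α, β, γ} = {(p19,α), (p19,β), (p19,γ), (p21,α), (p21,β), (p21,γ)}
  {p19, p20, p21} × {α, γ} = {(p19,α), (p19,γ), (p20,α), (p20,γ), (p21,α), (p21,γ)}
  {p19, p20, p21} × {β, γ} = {(p19,β), (p19,γ), (p20,β), (p20,γ), (p21,β), (p21,γ)}
  {p19, p20, p21} × {α, β, γ} = {(p19,α), (p19,β), (p19,γ), (p20,α), (p20,β), (p20,γ), (p21,α), (p21,β), (p21,γ)}
These 21 distinct sets form the basis B.
Close under arbitrary unions to get τ_{X×Y}; counting gives |τ_{X×Y}| = 70.


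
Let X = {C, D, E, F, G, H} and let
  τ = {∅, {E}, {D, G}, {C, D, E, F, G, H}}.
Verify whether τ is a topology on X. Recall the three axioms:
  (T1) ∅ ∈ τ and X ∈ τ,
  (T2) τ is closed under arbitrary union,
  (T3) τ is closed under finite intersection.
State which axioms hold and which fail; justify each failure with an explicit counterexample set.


τ is NOT a topology on X.

Axiom (T1): ∅ ∈ τ? Yes; X ∈ τ? Yes.
Axiom (T2/T3): check pairwise unions and intersections of members of τ.
Counterexample for (T2): {E} ∪ {D, G} = {D, E, G} ∉ τ. Therefore τ is NOT a topology.


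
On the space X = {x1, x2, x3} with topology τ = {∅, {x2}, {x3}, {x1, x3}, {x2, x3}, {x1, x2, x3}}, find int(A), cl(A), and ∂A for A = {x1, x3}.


int(A) = {x1, x3}, cl(A) = {x1, x3}, ∂A = ∅.

Closed sets in (X, τ) are complements of opens:
  closed(X, τ) = {∅, {x1}, {x2}, {x1, x2}, {x1, x3}, {x1, x2, x3}}.
int(A) = ⋃ {U ∈ τ : U ⊆ A}. Opens contained in A: ∅, {x3}, {x1, x3}.
Taking the union of these: int(A) = {x1, x3}.
cl(A) = ⋂ {C closed : A ⊆ C}. Closed sets containing A: {x1, x3}, {x1, x2, x3}.
Intersecting these: cl(A) = {x1, x3}.
∂A = cl(A) ∖ int(A) = {x1, x3} ∖ {x1, x3} = ∅.


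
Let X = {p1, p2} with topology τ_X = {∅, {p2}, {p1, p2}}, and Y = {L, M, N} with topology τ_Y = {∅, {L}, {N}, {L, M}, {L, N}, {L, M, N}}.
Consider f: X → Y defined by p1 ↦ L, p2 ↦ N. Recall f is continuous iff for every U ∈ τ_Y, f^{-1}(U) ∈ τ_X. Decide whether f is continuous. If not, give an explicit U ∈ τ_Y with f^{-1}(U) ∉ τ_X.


f is NOT continuous.

Compute f^{-1}(U) for each U ∈ τ_Y:
  U = ∅: f^{-1}(U) = ∅ ∈ τ_X ✓.
  U = {L}: f^{-1}(U) = {p1} ∉ τ_X ✗.
  U = {N}: f^{-1}(U) = {p2} ∈ τ_X ✓.
  U = {L, M}: f^{-1}(U) = {p1} ∉ τ_X ✗.
  U = {L, N}: f^{-1}(U) = {p1, p2} ∈ τ_X ✓.
  U = {L, M, N}: f^{-1}(U) = {p1, p2} ∈ τ_X ✓.
Found U = {L} with f^{-1}(U) = {p1} not in τ_X. Therefore f is NOT continuous.


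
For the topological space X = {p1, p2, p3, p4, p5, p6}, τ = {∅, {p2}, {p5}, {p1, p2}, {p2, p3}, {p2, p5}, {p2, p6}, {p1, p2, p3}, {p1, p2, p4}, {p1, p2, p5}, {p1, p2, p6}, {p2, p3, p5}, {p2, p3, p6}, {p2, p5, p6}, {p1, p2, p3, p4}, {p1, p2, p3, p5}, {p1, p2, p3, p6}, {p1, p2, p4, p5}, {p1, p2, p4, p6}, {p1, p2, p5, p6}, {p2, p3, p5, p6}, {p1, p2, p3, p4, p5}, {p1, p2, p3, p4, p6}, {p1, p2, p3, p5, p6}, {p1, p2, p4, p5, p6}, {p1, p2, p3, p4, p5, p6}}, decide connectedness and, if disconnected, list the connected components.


(X, τ) is disconnected; components = [{p5}, {p1, p2, p3, p4, p6}].

Find clopen sets (U ∈ τ with X ∖ U ∈ τ):
  U = ∅, X ∖ U = {p1, p2, p3, p4, p5, p6} — both open, so U is clopen.
  U = {p5}, X ∖ U = {p1, p2, p3, p4, p6} — both open, so U is clopen.
  U = {p1, p2, p3, p4, p6}, X ∖ U = {p5} — both open, so U is clopen.
  U = {p1, p2, p3, p4, p5, p6}, X ∖ U = ∅ — both open, so U is clopen.
Nontrivial clopen(s) exist: e.g. {p5}. So (X, τ) is disconnected.
Compute connected components by grouping points that agree on all clopens:
  component: {p5}
  component: {p1, p2, p3, p4, p6}


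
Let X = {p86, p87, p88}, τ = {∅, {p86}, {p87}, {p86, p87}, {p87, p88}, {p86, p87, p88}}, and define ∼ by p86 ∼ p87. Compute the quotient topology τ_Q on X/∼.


X/∼ = {[p86=p87], [p88]}; |τ_Q| = 3.

Equivalence classes: [p86=p87], [p88].
Quotient map π: X → X/∼ sends p86 ↦ [p86=p87], p87 ↦ [p86=p87], p88 ↦ [p88].
For each subset V ⊆ X/∼, compute π^{-1}(V) ⊆ X and check whether π^{-1}(V) ∈ τ. V is open in τ_Q iff π^{-1}(V) ∈ τ.
  V = {}: π^{-1}(V) = ∅ ∈ τ ✓.
  V = {[p86=p87]}: π^{-1}(V) = {p86, p87} ∈ τ ✓.
  V = {[p88]}: π^{-1}(V) = {p88} ∉ τ ✗.
  V = {[p86=p87], [p88]}: π^{-1}(V) = {p86, p87, p88} ∈ τ ✓.
Open sets in the quotient: τ_Q = {{}, {[p86=p87]}, {[p86=p87], [p88]}} (3 elements).


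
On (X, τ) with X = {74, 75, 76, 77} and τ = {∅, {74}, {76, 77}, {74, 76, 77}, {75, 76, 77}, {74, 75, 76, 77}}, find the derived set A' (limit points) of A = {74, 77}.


A' = {75, 76}

For each x ∈ X, list the open sets U ∈ τ with x ∈ U, then check whether U ∩ (A ∖ {x}) ≠ ∅ for every such U.
  x = 74: open {74} ∋ x has {74} ∩ (A ∖ {74}) = ∅, so x is NOT a limit point.
  x = 75: opens ∋ x are {75, 76, 77}, {74, 75, 76, 77}; each meets A ∖ {75}, so x IS a limit point.
  x = 76: opens ∋ x are {76, 77}, {74, 76, 77}, {75, 76, 77}, {74, 75, 76, 77}; each meets A ∖ {76}, so x IS a limit point.
  x = 77: open {76, 77} ∋ x has {76, 77} ∩ (A ∖ {77}) = ∅, so x is NOT a limit point.
Collecting: A' = {75, 76}.


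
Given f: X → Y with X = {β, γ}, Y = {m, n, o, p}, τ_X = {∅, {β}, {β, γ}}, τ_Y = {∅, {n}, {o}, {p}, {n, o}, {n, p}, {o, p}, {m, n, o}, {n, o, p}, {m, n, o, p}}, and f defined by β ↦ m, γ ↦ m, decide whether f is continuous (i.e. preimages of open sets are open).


f IS continuous.

Compute f^{-1}(U) for each U ∈ τ_Y:
  U = ∅: f^{-1}(U) = ∅ ∈ τ_X ✓.
  U = {n}: f^{-1}(U) = ∅ ∈ τ_X ✓.
  U = {o}: f^{-1}(U) = ∅ ∈ τ_X ✓.
  U = {p}: f^{-1}(U) = ∅ ∈ τ_X ✓.
  U = {n, o}: f^{-1}(U) = ∅ ∈ τ_X ✓.
  U = {n, p}: f^{-1}(U) = ∅ ∈ τ_X ✓.
  U = {o, p}: f^{-1}(U) = ∅ ∈ τ_X ✓.
  U = {m, n, o}: f^{-1}(U) = {β, γ} ∈ τ_X ✓.
  U = {n, o, p}: f^{-1}(U) = ∅ ∈ τ_X ✓.
  U = {m, n, o, p}: f^{-1}(U) = {β, γ} ∈ τ_X ✓.
Every preimage lies in τ_X, so f IS continuous.


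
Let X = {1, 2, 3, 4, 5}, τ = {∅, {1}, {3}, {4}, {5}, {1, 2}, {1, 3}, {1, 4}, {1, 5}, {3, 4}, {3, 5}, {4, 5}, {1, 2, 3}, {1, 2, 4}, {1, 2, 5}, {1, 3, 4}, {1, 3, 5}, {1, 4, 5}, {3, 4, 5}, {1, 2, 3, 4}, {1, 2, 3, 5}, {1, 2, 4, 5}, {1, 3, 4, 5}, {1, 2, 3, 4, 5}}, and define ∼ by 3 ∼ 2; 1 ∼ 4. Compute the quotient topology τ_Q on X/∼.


X/∼ = {[1=4], [2=3], [5]}; |τ_Q| = 6.

Equivalence classes: [1=4], [2=3], [5].
Quotient map π: X → X/∼ sends 1 ↦ [1=4], 2 ↦ [2=3], 3 ↦ [2=3], 4 ↦ [1=4], 5 ↦ [5].
For each subset V ⊆ X/∼, compute π^{-1}(V) ⊆ X and check whether π^{-1}(V) ∈ τ. V is open in τ_Q iff π^{-1}(V) ∈ τ.
  V = {}: π^{-1}(V) = ∅ ∈ τ ✓.
  V = {[1=4]}: π^{-1}(V) = {1, 4} ∈ τ ✓.
  V = {[2=3]}: π^{-1}(V) = {2, 3} ∉ τ ✗.
  V = {[1=4], [2=3]}: π^{-1}(V) = {1, 2, 3, 4} ∈ τ ✓.
  V = {[5]}: π^{-1}(V) = {5} ∈ τ ✓.
  V = {[1=4], [5]}: π^{-1}(V) = {1, 4, 5} ∈ τ ✓.
  V = {[2=3], [5]}: π^{-1}(V) = {2, 3, 5} ∉ τ ✗.
  V = {[1=4], [2=3], [5]}: π^{-1}(V) = {1, 2, 3, 4, 5} ∈ τ ✓.
Open sets in the quotient: τ_Q = {{}, {[1=4]}, {[1=4], [2=3]}, {[5]}, {[1=4], [5]}, {[1=4], [2=3], [5]}} (6 elements).


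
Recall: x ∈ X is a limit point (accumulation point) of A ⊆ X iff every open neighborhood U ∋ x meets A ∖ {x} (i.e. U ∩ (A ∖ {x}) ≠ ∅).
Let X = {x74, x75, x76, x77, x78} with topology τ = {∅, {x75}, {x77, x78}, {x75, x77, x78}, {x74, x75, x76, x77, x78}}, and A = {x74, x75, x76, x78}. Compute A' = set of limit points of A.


A' = {x74, x76, x77}

For each x ∈ X, list the open sets U ∈ τ with x ∈ U, then check whether U ∩ (A ∖ {x}) ≠ ∅ for every such U.
  x = x74: opens ∋ x are {x74, x75, x76, x77, x78}; each meets A ∖ {x74}, so x IS a limit point.
  x = x75: open {x75} ∋ x has {x75} ∩ (A ∖ {x75}) = ∅, so x is NOT a limit point.
  x = x76: opens ∋ x are {x74, x75, x76, x77, x78}; each meets A ∖ {x76}, so x IS a limit point.
  x = x77: opens ∋ x are {x77, x78}, {x75, x77, x78}, {x74, x75, x76, x77, x78}; each meets A ∖ {x77}, so x IS a limit point.
  x = x78: open {x77, x78} ∋ x has {x77, x78} ∩ (A ∖ {x78}) = ∅, so x is NOT a limit point.
Collecting: A' = {x74, x76, x77}.


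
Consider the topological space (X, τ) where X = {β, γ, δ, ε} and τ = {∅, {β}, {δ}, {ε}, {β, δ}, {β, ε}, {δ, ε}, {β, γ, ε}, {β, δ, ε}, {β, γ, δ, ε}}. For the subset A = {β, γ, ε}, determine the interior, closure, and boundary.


int(A) = {β, γ, ε}, cl(A) = {β, γ, ε}, ∂A = ∅.

Closed sets in (X, τ) are complements of opens:
  closed(X, τ) = {∅, {γ}, {δ}, {β, γ}, {γ, δ}, {γ, ε}, {β, γ, δ}, {β, γ, ε}, {γ, δ, ε}, {β, γ, δ, ε}}.
int(A) = ⋃ {U ∈ τ : U ⊆ A}. Opens contained in A: ∅, {β}, {ε}, {β, ε}, {β, γ, ε}.
Taking the union of these: int(A) = {β, γ, ε}.
cl(A) = ⋂ {C closed : A ⊆ C}. Closed sets containing A: {β, γ, ε}, {β, γ, δ, ε}.
Intersecting these: cl(A) = {β, γ, ε}.
∂A = cl(A) ∖ int(A) = {β, γ, ε} ∖ {β, γ, ε} = ∅.


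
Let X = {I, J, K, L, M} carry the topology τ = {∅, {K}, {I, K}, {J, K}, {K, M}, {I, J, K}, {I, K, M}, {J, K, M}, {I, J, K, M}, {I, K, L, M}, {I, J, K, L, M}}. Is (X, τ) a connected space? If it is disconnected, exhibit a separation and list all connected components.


(X, τ) is connected.

Find clopen sets (U ∈ τ with X ∖ U ∈ τ):
  U = ∅, X ∖ U = {I, J, K, L, M} — both open, so U is clopen.
  U = {I, J, K, L, M}, X ∖ U = ∅ — both open, so U is clopen.
Only trivial clopens (∅ and X) exist, so (X, τ) is connected.
Compute connected components by grouping points that agree on all clopens:
  component: {I, J, K, L, M}


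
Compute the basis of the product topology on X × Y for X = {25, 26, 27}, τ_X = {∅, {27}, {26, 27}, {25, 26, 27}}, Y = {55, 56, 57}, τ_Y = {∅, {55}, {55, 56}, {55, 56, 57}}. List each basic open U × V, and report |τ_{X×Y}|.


Basis B = {∅ × ∅, {27} × {55}, {26, 27} × {55}, {27} × {55, 56}, {25, 26, 27} × {55}, {27} × {55, 56, 57}, {26, 27} × {55, 56}, {25, 26, 27} × {55, 56}, {26, 27} × {55, 56, 57}, {25, 26, 27} × {55, 56, 57}}; |τ_{X×Y}| = 20.

Enumerate products U × V with U ∈ τ_X, V ∈ τ_Y (deduplicated):
  ∅ × ∅ = {} (∅)
  {27} × {55} = {(27,55)}
  {26, 27} × {55} = {(26,55), (27,55)}
  {27} × {55, 56} = {(27,55), (27,56)}
  {25, 26, 27} × {55} = {(25,55), (26,55), (27,55)}
  {27} × {55, 56, 57} = {(27,55), (27,56), (27,57)}
  {26, 27} × {55, 56} = {(26,55), (26,56), (27,55), (27,56)}
  {25, 26, 27} × {55, 56} = {(25,55), (25,56), (26,55), (26,56), (27,55), (27,56)}
  {26, 27} × {55, 56, 57} = {(26,55), (26,56), (26,57), (27,55), (27,56), (27,57)}
  {25, 26, 27} × {55, 56, 57} = {(25,55), (25,56), (25,57), (26,55), (26,56), (26,57), (27,55), (27,56), (27,57)}
These 10 distinct sets form the basis B.
Close under arbitrary unions to get τ_{X×Y}; counting gives |τ_{X×Y}| = 20.


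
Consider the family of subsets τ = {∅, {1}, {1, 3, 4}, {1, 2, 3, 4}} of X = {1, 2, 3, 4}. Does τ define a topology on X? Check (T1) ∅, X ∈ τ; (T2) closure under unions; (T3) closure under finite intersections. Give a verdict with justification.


τ IS a topology on X.

Axiom (T1): ∅ ∈ τ? Yes; X ∈ τ? Yes.
Axiom (T2/T3): check pairwise unions and intersections of members of τ.
All pairwise intersections and unions checked — each lies in τ. Therefore τ satisfies (T1), (T2), (T3): it IS a topology on X.


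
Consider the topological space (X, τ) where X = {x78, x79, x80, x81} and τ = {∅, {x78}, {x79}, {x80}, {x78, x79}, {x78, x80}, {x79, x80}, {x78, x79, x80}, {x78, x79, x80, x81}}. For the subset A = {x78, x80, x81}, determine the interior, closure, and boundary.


int(A) = {x78, x80}, cl(A) = {x78, x80, x81}, ∂A = {x81}.

Closed sets in (X, τ) are complements of opens:
  closed(X, τ) = {∅, {x81}, {x78, x81}, {x79, x81}, {x80, x81}, {x78, x79, x81}, {x78, x80, x81}, {x79, x80, x81}, {x78, x79, x80, x81}}.
int(A) = ⋃ {U ∈ τ : U ⊆ A}. Opens contained in A: ∅, {x78}, {x80}, {x78, x80}.
Taking the union of these: int(A) = {x78, x80}.
cl(A) = ⋂ {C closed : A ⊆ C}. Closed sets containing A: {x78, x80, x81}, {x78, x79, x80, x81}.
Intersecting these: cl(A) = {x78, x80, x81}.
∂A = cl(A) ∖ int(A) = {x78, x80, x81} ∖ {x78, x80} = {x81}.


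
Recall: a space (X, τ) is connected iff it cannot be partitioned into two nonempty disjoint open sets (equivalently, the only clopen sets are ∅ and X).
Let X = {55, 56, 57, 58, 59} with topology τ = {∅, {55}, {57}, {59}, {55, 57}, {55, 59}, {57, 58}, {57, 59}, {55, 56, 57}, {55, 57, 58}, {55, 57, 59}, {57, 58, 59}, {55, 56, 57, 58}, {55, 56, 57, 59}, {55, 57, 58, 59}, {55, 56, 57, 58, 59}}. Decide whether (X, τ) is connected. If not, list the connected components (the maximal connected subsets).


(X, τ) is disconnected; components = [{59}, {55, 56, 57, 58}].

Find clopen sets (U ∈ τ with X ∖ U ∈ τ):
  U = ∅, X ∖ U = {55, 56, 57, 58, 59} — both open, so U is clopen.
  U = {59}, X ∖ U = {55, 56, 57, 58} — both open, so U is clopen.
  U = {55, 56, 57, 58}, X ∖ U = {59} — both open, so U is clopen.
  U = {55, 56, 57, 58, 59}, X ∖ U = ∅ — both open, so U is clopen.
Nontrivial clopen(s) exist: e.g. {55, 56, 57, 58}. So (X, τ) is disconnected.
Compute connected components by grouping points that agree on all clopens:
  component: {59}
  component: {55, 56, 57, 58}


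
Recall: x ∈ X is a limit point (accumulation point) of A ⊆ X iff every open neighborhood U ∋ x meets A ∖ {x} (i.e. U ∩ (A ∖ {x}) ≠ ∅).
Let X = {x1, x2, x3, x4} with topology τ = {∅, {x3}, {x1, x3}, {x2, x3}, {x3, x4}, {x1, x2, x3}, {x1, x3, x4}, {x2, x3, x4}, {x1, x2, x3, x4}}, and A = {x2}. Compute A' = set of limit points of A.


A' = ∅

For each x ∈ X, list the open sets U ∈ τ with x ∈ U, then check whether U ∩ (A ∖ {x}) ≠ ∅ for every such U.
  x = x1: open {x1, x3} ∋ x has {x1, x3} ∩ (A ∖ {x1}) = ∅, so x is NOT a limit point.
  x = x2: open {x2, x3} ∋ x has {x2, x3} ∩ (A ∖ {x2}) = ∅, so x is NOT a limit point.
  x = x3: open {x3} ∋ x has {x3} ∩ (A ∖ {x3}) = ∅, so x is NOT a limit point.
  x = x4: open {x3, x4} ∋ x has {x3, x4} ∩ (A ∖ {x4}) = ∅, so x is NOT a limit point.
Collecting: A' = ∅.


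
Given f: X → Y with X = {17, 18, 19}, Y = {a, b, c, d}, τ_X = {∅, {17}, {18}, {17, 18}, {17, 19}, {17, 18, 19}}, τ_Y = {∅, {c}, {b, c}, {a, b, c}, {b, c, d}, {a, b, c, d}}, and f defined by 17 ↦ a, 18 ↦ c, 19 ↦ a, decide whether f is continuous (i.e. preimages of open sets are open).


f IS continuous.

Compute f^{-1}(U) for each U ∈ τ_Y:
  U = ∅: f^{-1}(U) = ∅ ∈ τ_X ✓.
  U = {c}: f^{-1}(U) = {18} ∈ τ_X ✓.
  U = {b, c}: f^{-1}(U) = {18} ∈ τ_X ✓.
  U = {a, b, c}: f^{-1}(U) = {17, 18, 19} ∈ τ_X ✓.
  U = {b, c, d}: f^{-1}(U) = {18} ∈ τ_X ✓.
  U = {a, b, c, d}: f^{-1}(U) = {17, 18, 19} ∈ τ_X ✓.
Every preimage lies in τ_X, so f IS continuous.


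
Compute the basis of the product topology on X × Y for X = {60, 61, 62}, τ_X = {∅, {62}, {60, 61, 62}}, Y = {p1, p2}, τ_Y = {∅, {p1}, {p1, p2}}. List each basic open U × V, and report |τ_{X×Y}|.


Basis B = {∅ × ∅, {62} × {p1}, {62} × {p1, p2}, {60, 61, 62} × {p1}, {60, 61, 62} × {p1, p2}}; |τ_{X×Y}| = 6.

Enumerate products U × V with U ∈ τ_X, V ∈ τ_Y (deduplicated):
  ∅ × ∅ = {} (∅)
  {62} × {p1} = {(62,p1)}
  {62} × {p1, p2} = {(62,p1), (62,p2)}
  {60, 61, 62} × {p1} = {(60,p1), (61,p1), (62,p1)}
  {60, 61, 62} × {p1, p2} = {(60,p1), (60,p2), (61,p1), (61,p2), (62,p1), (62,p2)}
These 5 distinct sets form the basis B.
Close under arbitrary unions to get τ_{X×Y}; counting gives |τ_{X×Y}| = 6.


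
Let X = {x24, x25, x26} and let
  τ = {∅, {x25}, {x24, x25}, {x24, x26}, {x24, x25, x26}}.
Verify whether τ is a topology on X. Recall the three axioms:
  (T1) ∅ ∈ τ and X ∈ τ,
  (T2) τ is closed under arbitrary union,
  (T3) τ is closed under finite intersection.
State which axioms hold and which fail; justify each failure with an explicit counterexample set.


τ is NOT a topology on X.

Axiom (T1): ∅ ∈ τ? Yes; X ∈ τ? Yes.
Axiom (T2/T3): check pairwise unions and intersections of members of τ.
Counterexample for (T3): {x24, x25} ∩ {x24, x26} = {x24} ∉ τ. Therefore τ is NOT a topology.


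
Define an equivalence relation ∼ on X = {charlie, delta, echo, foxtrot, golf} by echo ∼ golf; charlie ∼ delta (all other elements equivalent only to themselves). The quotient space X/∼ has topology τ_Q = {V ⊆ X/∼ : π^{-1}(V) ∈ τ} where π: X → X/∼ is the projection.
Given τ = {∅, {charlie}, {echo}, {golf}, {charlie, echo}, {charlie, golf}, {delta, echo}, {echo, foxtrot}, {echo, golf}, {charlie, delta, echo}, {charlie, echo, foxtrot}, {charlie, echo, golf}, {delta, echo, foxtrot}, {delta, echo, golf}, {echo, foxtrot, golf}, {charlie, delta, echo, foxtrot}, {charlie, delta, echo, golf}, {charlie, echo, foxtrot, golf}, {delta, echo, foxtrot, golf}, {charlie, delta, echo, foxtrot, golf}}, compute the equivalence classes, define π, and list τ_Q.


X/∼ = {[charlie=delta], [echo=golf], [foxtrot]}; |τ_Q| = 5.

Equivalence classes: [charlie=delta], [echo=golf], [foxtrot].
Quotient map π: X → X/∼ sends charlie ↦ [charlie=delta], delta ↦ [charlie=delta], echo ↦ [echo=golf], foxtrot ↦ [foxtrot], golf ↦ [echo=golf].
For each subset V ⊆ X/∼, compute π^{-1}(V) ⊆ X and check whether π^{-1}(V) ∈ τ. V is open in τ_Q iff π^{-1}(V) ∈ τ.
  V = {}: π^{-1}(V) = ∅ ∈ τ ✓.
  V = {[charlie=delta]}: π^{-1}(V) = {charlie, delta} ∉ τ ✗.
  V = {[echo=golf]}: π^{-1}(V) = {echo, golf} ∈ τ ✓.
  V = {[charlie=delta], [echo=golf]}: π^{-1}(V) = {charlie, delta, echo, golf} ∈ τ ✓.
  V = {[foxtrot]}: π^{-1}(V) = {foxtrot} ∉ τ ✗.
  V = {[charlie=delta], [foxtrot]}: π^{-1}(V) = {charlie, delta, foxtrot} ∉ τ ✗.
  V = {[echo=golf], [foxtrot]}: π^{-1}(V) = {echo, foxtrot, golf} ∈ τ ✓.
  V = {[charlie=delta], [echo=golf], [foxtrot]}: π^{-1}(V) = {charlie, delta, echo, foxtrot, golf} ∈ τ ✓.
Open sets in the quotient: τ_Q = {{}, {[echo=golf]}, {[charlie=delta], [echo=golf]}, {[echo=golf], [foxtrot]}, {[charlie=delta], [echo=golf], [foxtrot]}} (5 elements).


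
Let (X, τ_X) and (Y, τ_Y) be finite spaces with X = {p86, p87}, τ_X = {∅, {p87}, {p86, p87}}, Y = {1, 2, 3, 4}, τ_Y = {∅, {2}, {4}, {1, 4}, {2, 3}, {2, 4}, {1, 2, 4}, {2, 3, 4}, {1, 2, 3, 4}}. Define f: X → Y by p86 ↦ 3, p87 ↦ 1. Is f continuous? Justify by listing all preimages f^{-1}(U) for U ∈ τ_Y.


f is NOT continuous.

Compute f^{-1}(U) for each U ∈ τ_Y:
  U = ∅: f^{-1}(U) = ∅ ∈ τ_X ✓.
  U = {2}: f^{-1}(U) = ∅ ∈ τ_X ✓.
  U = {4}: f^{-1}(U) = ∅ ∈ τ_X ✓.
  U = {1, 4}: f^{-1}(U) = {p87} ∈ τ_X ✓.
  U = {2, 3}: f^{-1}(U) = {p86} ∉ τ_X ✗.
  U = {2, 4}: f^{-1}(U) = ∅ ∈ τ_X ✓.
  U = {1, 2, 4}: f^{-1}(U) = {p87} ∈ τ_X ✓.
  U = {2, 3, 4}: f^{-1}(U) = {p86} ∉ τ_X ✗.
  U = {1, 2, 3, 4}: f^{-1}(U) = {p86, p87} ∈ τ_X ✓.
Found U = {2, 3} with f^{-1}(U) = {p86} not in τ_X. Therefore f is NOT continuous.


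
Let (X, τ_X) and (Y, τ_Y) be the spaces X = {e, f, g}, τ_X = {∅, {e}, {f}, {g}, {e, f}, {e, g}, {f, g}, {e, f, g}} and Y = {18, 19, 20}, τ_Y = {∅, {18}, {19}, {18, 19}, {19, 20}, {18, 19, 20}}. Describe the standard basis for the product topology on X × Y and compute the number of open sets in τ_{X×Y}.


Basis B = {∅ × ∅, {e} × {18}, {e} × {19}, {f} × {18}, {f} × {19}, {g} × {18}, {g} × {19}, {e} × {18, 19}, {e, f} × {18}, {e, g} × {18}, {e} × {19, 20}, {e, f} × {19}, {e, g} × {19}, {f} × {18, 19}, {f, g} × {18}, {f} × {19, 20}, {f, g} × {19}, {g} × {18, 19}, {g} × {19, 20}, {e} × {18, 19, 20}, {e, f, g} × {18}, {e, f, g} × {19}, {f} × {18, 19, 20}, {g} × {18, 19, 20}, {e, f} × {18, 19}, {e, g} × {18, 19}, {e, f} × {19, 20}, {e, g} × {19, 20}, {f, g} × {18, 19}, {f, g} × {19, 20}, {e, f} × {18, 19, 20}, {e, g} × {18, 19, 20}, {e, f, g} × {18, 19}, {e, f, g} × {19, 20}, {f, g} × {18, 19, 20}, {e, f, g} × {18, 19, 20}}; |τ_{X×Y}| = 216.

Enumerate products U × V with U ∈ τ_X, V ∈ τ_Y (deduplicated):
  ∅ × ∅ = {} (∅)
  {e} × {18} = {(e,18)}
  {e} × {19} = {(e,19)}
  {f} × {18} = {(f,18)}
  {f} × {19} = {(f,19)}
  {g} × {18} = {(g,18)}
  {g} × {19} = {(g,19)}
  {e} × {18, 19} = {(e,18), (e,19)}
  {e, f} × {18} = {(e,18), (f,18)}
  {e, g} × {18} = {(e,18), (g,18)}
  {e} × {19, 20} = {(e,19), (e,20)}
  {e, f} × {19} = {(e,19), (f,19)}
  {e, g} × {19} = {(e,19), (g,19)}
  {f} × {18, 19} = {(f,18), (f,19)}
  {f, g} × {18} = {(f,18), (g,18)}
  {f} × {19, 20} = {(f,19), (f,20)}
  {f, g} × {19} = {(f,19), (g,19)}
  {g} × {18, 19} = {(g,18), (g,19)}
  {g} × {19, 20} = {(g,19), (g,20)}
  {e} × {18, 19, 20} = {(e,18), (e,19), (e,20)}
  {e, f, g} × {18} = {(e,18), (f,18), (g,18)}
  {e, f, g} × {19} = {(e,19), (f,19), (g,19)}
  {f} × {18, 19, 20} = {(f,18), (f,19), (f,20)}
  {g} × {18, 19, 20} = {(g,18), (g,19), (g,20)}
  {e, f} × {18, 19} = {(e,18), (e,19), (f,18), (f,19)}
  {e, g} × {18, 19} = {(e,18), (e,19), (g,18), (g,19)}
  {e, f} × {19, 20} = {(e,19), (e,20), (f,19), (f,20)}
  {e, g} × {19, 20} = {(e,19), (e,20), (g,19), (g,20)}
  {f, g} × {18, 19} = {(f,18), (f,19), (g,18), (g,19)}
  {f, g} × {19, 20} = {(f,19), (f,20), (g,19), (g,20)}
  {e, f} × {18, 19, 20} = {(e,18), (e,19), (e,20), (f,18), (f,19), (f,20)}
  {e, g} × {18, 19, 20} = {(e,18), (e,19), (e,20), (g,18), (g,19), (g,20)}
  {e, f, g} × {18, 19} = {(e,18), (e,19), (f,18), (f,19), (g,18), (g,19)}
  {e, f, g} × {19, 20} = {(e,19), (e,20), (f,19), (f,20), (g,19), (g,20)}
  {f, g} × {18, 19, 20} = {(f,18), (f,19), (f,20), (g,18), (g,19), (g,20)}
  {e, f, g} × {18, 19, 20} = {(e,18), (e,19), (e,20), (f,18), (f,19), (f,20), (g,18), (g,19), (g,20)}
These 36 distinct sets form the basis B.
Close under arbitrary unions to get τ_{X×Y}; counting gives |τ_{X×Y}| = 216.


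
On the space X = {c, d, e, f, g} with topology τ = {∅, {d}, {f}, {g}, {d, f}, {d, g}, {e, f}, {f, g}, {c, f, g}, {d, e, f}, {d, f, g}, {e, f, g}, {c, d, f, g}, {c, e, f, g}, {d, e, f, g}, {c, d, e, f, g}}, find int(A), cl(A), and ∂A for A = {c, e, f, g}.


int(A) = {c, e, f, g}, cl(A) = {c, e, f, g}, ∂A = ∅.

Closed sets in (X, τ) are complements of opens:
  closed(X, τ) = {∅, {c}, {d}, {e}, {c, d}, {c, e}, {c, g}, {d, e}, {c, d, e}, {c, d, g}, {c, e, f}, {c, e, g}, {c, d, e, f}, {c, d, e, g}, {c, e, f, g}, {c, d, e, f, g}}.
int(A) = ⋃ {U ∈ τ : U ⊆ A}. Opens contained in A: ∅, {f}, {g}, {e, f}, {f, g}, {c, f, g}, {e, f, g}, {c, e, f, g}.
Taking the union of these: int(A) = {c, e, f, g}.
cl(A) = ⋂ {C closed : A ⊆ C}. Closed sets containing A: {c, e, f, g}, {c, d, e, f, g}.
Intersecting these: cl(A) = {c, e, f, g}.
∂A = cl(A) ∖ int(A) = {c, e, f, g} ∖ {c, e, f, g} = ∅.


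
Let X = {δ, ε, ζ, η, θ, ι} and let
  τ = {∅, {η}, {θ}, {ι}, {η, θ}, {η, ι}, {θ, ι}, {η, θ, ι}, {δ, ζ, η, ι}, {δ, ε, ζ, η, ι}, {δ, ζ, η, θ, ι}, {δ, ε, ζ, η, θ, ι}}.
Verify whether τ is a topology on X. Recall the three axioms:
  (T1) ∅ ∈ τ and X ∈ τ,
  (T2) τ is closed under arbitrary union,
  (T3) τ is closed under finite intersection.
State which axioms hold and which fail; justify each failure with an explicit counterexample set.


τ IS a topology on X.

Axiom (T1): ∅ ∈ τ? Yes; X ∈ τ? Yes.
Axiom (T2/T3): check pairwise unions and intersections of members of τ.
All pairwise intersections and unions checked — each lies in τ. Therefore τ satisfies (T1), (T2), (T3): it IS a topology on X.


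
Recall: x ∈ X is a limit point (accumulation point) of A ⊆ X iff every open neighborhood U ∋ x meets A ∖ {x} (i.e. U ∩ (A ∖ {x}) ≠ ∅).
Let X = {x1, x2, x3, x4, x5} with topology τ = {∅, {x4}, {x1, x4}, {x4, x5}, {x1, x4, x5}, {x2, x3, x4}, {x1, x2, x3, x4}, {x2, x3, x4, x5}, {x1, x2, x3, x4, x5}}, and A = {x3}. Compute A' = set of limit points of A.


A' = {x2}

For each x ∈ X, list the open sets U ∈ τ with x ∈ U, then check whether U ∩ (A ∖ {x}) ≠ ∅ for every such U.
  x = x1: open {x1, x4} ∋ x has {x1, x4} ∩ (A ∖ {x1}) = ∅, so x is NOT a limit point.
  x = x2: opens ∋ x are {x2, x3, x4}, {x1, x2, x3, x4}, {x2, x3, x4, x5}, {x1, x2, x3, x4, x5}; each meets A ∖ {x2}, so x IS a limit point.
  x = x3: open {x2, x3, x4} ∋ x has {x2, x3, x4} ∩ (A ∖ {x3}) = ∅, so x is NOT a limit point.
  x = x4: open {x4} ∋ x has {x4} ∩ (A ∖ {x4}) = ∅, so x is NOT a limit point.
  x = x5: open {x4, x5} ∋ x has {x4, x5} ∩ (A ∖ {x5}) = ∅, so x is NOT a limit point.
Collecting: A' = {x2}.
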